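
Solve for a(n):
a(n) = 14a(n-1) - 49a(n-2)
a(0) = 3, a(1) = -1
Characteristic equation: x² - 14x + 49 = 0, which is (x - (7))².
Repeated root r = 7.
General solution: a(n) = (A + Bn)·(7)^n.
From a(0) = 3: A = 3.
From a(1) = -1: (A + B)·(7) = -1 ⇒ B = - \frac{22}{7}.
So a(n) = \left(3 - \frac{22 n}{7}\right) \cdot (7)^n.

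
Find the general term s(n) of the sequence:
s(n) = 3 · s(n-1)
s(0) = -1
Pure geometric recurrence with ratio 3.
By induction s(n) = s(0) · (3)^n = - 3^{n}.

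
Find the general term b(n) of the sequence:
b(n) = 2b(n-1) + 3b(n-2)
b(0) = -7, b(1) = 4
Characteristic equation: x² - 2x - 3 = 0, which factors as (x - (-1))(x - (3)) = 0.
Roots r₁ = -1, r₂ = 3 (distinct).
General solution: b(n) = A·(-1)^n + B·(3)^n.
From b(0) = -7: A + B = -7.
From b(1) = 4: -A + 3B = 4.
Solving: A = - \frac{25}{4}, B = - \frac{3}{4}.
So b(n) = - \frac{25 \left(-1\right)^{n}}{4} - \frac{3 \cdot 3^{n}}{4}.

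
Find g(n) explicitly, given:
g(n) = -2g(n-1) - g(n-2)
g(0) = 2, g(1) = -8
Characteristic equation: x² + 2x + 1 = 0, which is (x - (-1))².
Repeated root r = -1.
General solution: g(n) = (A + Bn)·(-1)^n.
From g(0) = 2: A = 2.
From g(1) = -8: (A + B)·(-1) = -8 ⇒ B = 6.
So g(n) = \left(6 n + 2\right) \cdot (-1)^n.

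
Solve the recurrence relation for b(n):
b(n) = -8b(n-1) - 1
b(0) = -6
First-order linear non-homogeneous.
Homogeneous solution: b_h(n) = A·(-8)^n.
Try constant particular solution b_p = K: K = -8K - 1 ⇒ K = - \frac{1}{9}.
General: b(n) = A·(-8)^n - \frac{1}{9}.
Apply b(0) = -6: A - \frac{1}{9} = -6 ⇒ A = - \frac{53}{9}.
So b(n) = - \frac{53 \left(-8\right)^{n}}{9} - \frac{1}{9}.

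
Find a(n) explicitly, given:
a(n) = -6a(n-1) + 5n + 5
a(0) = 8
First-order linear with linear forcing.
Homogeneous solution: a_h(n) = A·(-6)^n.
Try particular a_p(n) = pn + q. Substituting:
  pn + q = -6(p(n-1) + q) + 5n + 5.
Matching the n-coefficient: p = -6p + 5 ⇒ p = \frac{5}{7}.
Matching constants: q = 6p - 6q + 5 ⇒ q = \frac{65}{49}.
General: a(n) = A·(-6)^n + \frac{5 n}{7} + \frac{65}{49}.
Apply a(0) = 8: A + \frac{65}{49} = 8 ⇒ A = \frac{327}{49}.
So a(n) = \frac{327 \left(-6\right)^{n}}{49} + \frac{5 n}{7} + \frac{65}{49}.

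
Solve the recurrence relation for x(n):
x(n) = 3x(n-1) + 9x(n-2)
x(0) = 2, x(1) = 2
Characteristic equation: x² - 3x - 9 = 0.
Discriminant Δ = (3)² + 4·(9) = 45.
Roots r₁,₂ = (3 ± √45)/2, so r₁ = \frac{3}{2} + \frac{3 \sqrt{5}}{2}, r₂ = \frac{3}{2} - \frac{3 \sqrt{5}}{2}.
General solution: x(n) = A·r₁^n + B·r₂^n.
From the initial conditions, A + B = 2 and r₁A + r₂B = 2.
Since r₁ - r₂ = √45: A = (2 - (2)r₂)/√45 = 1 - \frac{\sqrt{5}}{15}, and B = 2 - A = \frac{\sqrt{5}}{15} + 1.
So x(n) = \left(1 - \frac{\sqrt{5}}{15}\right)\left(\frac{3}{2} + \frac{3 \sqrt{5}}{2}\right)^n + \left(\frac{\sqrt{5}}{15} + 1\right)\left(\frac{3}{2} - \frac{3 \sqrt{5}}{2}\right)^n.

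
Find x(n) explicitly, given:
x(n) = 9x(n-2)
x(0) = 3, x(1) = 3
Characteristic equation: x² - 9 = 0, which factors as (x - (-3))(x - (3)) = 0.
Roots r₁ = -3, r₂ = 3 (distinct).
General solution: x(n) = A·(-3)^n + B·(3)^n.
From x(0) = 3: A + B = 3.
From x(1) = 3: -3A + 3B = 3.
Solving: A = 1, B = 2.
So x(n) = \left(-3\right)^{n} + 2 \cdot 3^{n}.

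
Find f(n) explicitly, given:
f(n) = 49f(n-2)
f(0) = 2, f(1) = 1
Characteristic equation: x² - 49 = 0, which factors as (x - (7))(x - (-7)) = 0.
Roots r₁ = 7, r₂ = -7 (distinct).
General solution: f(n) = A·(7)^n + B·(-7)^n.
From f(0) = 2: A + B = 2.
From f(1) = 1: 7A - 7B = 1.
Solving: A = \frac{15}{14}, B = \frac{13}{14}.
So f(n) = \frac{13 \left(-7\right)^{n}}{14} + \frac{15 \cdot 7^{n}}{14}.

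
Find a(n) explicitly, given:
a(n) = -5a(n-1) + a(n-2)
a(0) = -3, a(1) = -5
Characteristic equation: x² + 5x - 1 = 0.
Discriminant Δ = (-5)² + 4·(1) = 29.
Roots r₁,₂ = (-5 ± √29)/2, so r₁ = - \frac{5}{2} + \frac{\sqrt{29}}{2}, r₂ = - \frac{\sqrt{29}}{2} - \frac{5}{2}.
General solution: a(n) = A·r₁^n + B·r₂^n.
From the initial conditions, A + B = -3 and r₁A + r₂B = -5.
Since r₁ - r₂ = √29: A = (-5 - (-3)r₂)/√29 = - \frac{25 \sqrt{29}}{58} - \frac{3}{2}, and B = -3 - A = - \frac{3}{2} + \frac{25 \sqrt{29}}{58}.
So a(n) = \left(- \frac{25 \sqrt{29}}{58} - \frac{3}{2}\right)\left(- \frac{5}{2} + \frac{\sqrt{29}}{2}\right)^n + \left(- \frac{3}{2} + \frac{25 \sqrt{29}}{58}\right)\left(- \frac{\sqrt{29}}{2} - \frac{5}{2}\right)^n.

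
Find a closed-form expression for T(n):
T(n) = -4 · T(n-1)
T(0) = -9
Pure geometric recurrence with ratio -4.
By induction T(n) = T(0) · (-4)^n = - 9 \left(-4\right)^{n}.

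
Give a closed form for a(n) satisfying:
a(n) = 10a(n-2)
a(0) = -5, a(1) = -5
Characteristic equation: x² - 10 = 0.
Discriminant Δ = (0)² + 4·(10) = 40.
Roots r₁,₂ = (0 ± √40)/2, so r₁ = \sqrt{10}, r₂ = - \sqrt{10}.
General solution: a(n) = A·r₁^n + B·r₂^n.
From the initial conditions, A + B = -5 and r₁A + r₂B = -5.
Since r₁ - r₂ = √40: A = (-5 - (-5)r₂)/√40 = - \frac{5}{2} - \frac{\sqrt{10}}{4}, and B = -5 - A = - \frac{5}{2} + \frac{\sqrt{10}}{4}.
So a(n) = \left(- \frac{5}{2} - \frac{\sqrt{10}}{4}\right)\left(\sqrt{10}\right)^n + \left(- \frac{5}{2} + \frac{\sqrt{10}}{4}\right)\left(- \sqrt{10}\right)^n.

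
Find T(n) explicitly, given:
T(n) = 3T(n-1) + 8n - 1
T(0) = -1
First-order linear with linear forcing.
Homogeneous solution: T_h(n) = A·(3)^n.
Try particular T_p(n) = pn + q. Substituting:
  pn + q = 3(p(n-1) + q) + 8n - 1.
Matching the n-coefficient: p = 3p + 8 ⇒ p = -4.
Matching constants: q = -3p + 3q - 1 ⇒ q = - \frac{11}{2}.
General: T(n) = A·(3)^n - 4 n - \frac{11}{2}.
Apply T(0) = -1: A - \frac{11}{2} = -1 ⇒ A = \frac{9}{2}.
So T(n) = \frac{9 \cdot 3^{n}}{2} - 4 n - \frac{11}{2}.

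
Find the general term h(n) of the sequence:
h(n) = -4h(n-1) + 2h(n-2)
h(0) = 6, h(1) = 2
Characteristic equation: x² + 4x - 2 = 0.
Discriminant Δ = (-4)² + 4·(2) = 24.
Roots r₁,₂ = (-4 ± √24)/2, so r₁ = -2 + \sqrt{6}, r₂ = - \sqrt{6} - 2.
General solution: h(n) = A·r₁^n + B·r₂^n.
From the initial conditions, A + B = 6 and r₁A + r₂B = 2.
Since r₁ - r₂ = √24: A = (2 - (6)r₂)/√24 = \frac{7 \sqrt{6}}{6} + 3, and B = 6 - A = 3 - \frac{7 \sqrt{6}}{6}.
So h(n) = \left(\frac{7 \sqrt{6}}{6} + 3\right)\left(-2 + \sqrt{6}\right)^n + \left(3 - \frac{7 \sqrt{6}}{6}\right)\left(- \sqrt{6} - 2\right)^n.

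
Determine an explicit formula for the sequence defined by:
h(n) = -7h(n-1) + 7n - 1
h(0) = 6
First-order linear with linear forcing.
Homogeneous solution: h_h(n) = A·(-7)^n.
Try particular h_p(n) = pn + q. Substituting:
  pn + q = -7(p(n-1) + q) + 7n - 1.
Matching the n-coefficient: p = -7p + 7 ⇒ p = \frac{7}{8}.
Matching constants: q = 7p - 7q - 1 ⇒ q = \frac{41}{64}.
General: h(n) = A·(-7)^n + \frac{7 n}{8} + \frac{41}{64}.
Apply h(0) = 6: A + \frac{41}{64} = 6 ⇒ A = \frac{343}{64}.
So h(n) = \frac{343 \left(-7\right)^{n}}{64} + \frac{7 n}{8} + \frac{41}{64}.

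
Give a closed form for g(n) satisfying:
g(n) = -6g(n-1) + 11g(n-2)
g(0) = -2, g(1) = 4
Characteristic equation: x² + 6x - 11 = 0.
Discriminant Δ = (-6)² + 4·(11) = 80.
Roots r₁,₂ = (-6 ± √80)/2, so r₁ = -3 + 2 \sqrt{5}, r₂ = - 2 \sqrt{5} - 3.
General solution: g(n) = A·r₁^n + B·r₂^n.
From the initial conditions, A + B = -2 and r₁A + r₂B = 4.
Since r₁ - r₂ = √80: A = (4 - (-2)r₂)/√80 = -1 - \frac{\sqrt{5}}{10}, and B = -2 - A = -1 + \frac{\sqrt{5}}{10}.
So g(n) = \left(-1 - \frac{\sqrt{5}}{10}\right)\left(-3 + 2 \sqrt{5}\right)^n + \left(-1 + \frac{\sqrt{5}}{10}\right)\left(- 2 \sqrt{5} - 3\right)^n.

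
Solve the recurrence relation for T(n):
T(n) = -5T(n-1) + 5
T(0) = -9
First-order linear non-homogeneous.
Homogeneous solution: T_h(n) = A·(-5)^n.
Try constant particular solution T_p = K: K = -5K + 5 ⇒ K = \frac{5}{6}.
General: T(n) = A·(-5)^n + \frac{5}{6}.
Apply T(0) = -9: A + \frac{5}{6} = -9 ⇒ A = - \frac{59}{6}.
So T(n) = \frac{5}{6} - \frac{59 \left(-5\right)^{n}}{6}.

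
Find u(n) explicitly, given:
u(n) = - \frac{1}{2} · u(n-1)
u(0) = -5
Pure geometric recurrence with ratio - \frac{1}{2}.
By induction u(n) = u(0) · (- \frac{1}{2})^n = - 5 \left(- \frac{1}{2}\right)^{n}.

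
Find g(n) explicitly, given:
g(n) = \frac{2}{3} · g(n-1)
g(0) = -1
Pure geometric recurrence with ratio \frac{2}{3}.
By induction g(n) = g(0) · (\frac{2}{3})^n = - \left(\frac{2}{3}\right)^{n}.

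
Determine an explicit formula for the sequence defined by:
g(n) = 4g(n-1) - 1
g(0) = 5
First-order linear non-homogeneous.
Homogeneous solution: g_h(n) = A·(4)^n.
Try constant particular solution g_p = K: K = 4K - 1 ⇒ K = \frac{1}{3}.
General: g(n) = A·(4)^n + \frac{1}{3}.
Apply g(0) = 5: A + \frac{1}{3} = 5 ⇒ A = \frac{14}{3}.
So g(n) = \frac{14 \cdot 4^{n}}{3} + \frac{1}{3}.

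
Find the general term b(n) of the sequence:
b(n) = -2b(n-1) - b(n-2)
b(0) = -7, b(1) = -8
Characteristic equation: x² + 2x + 1 = 0, which is (x - (-1))².
Repeated root r = -1.
General solution: b(n) = (A + Bn)·(-1)^n.
From b(0) = -7: A = -7.
From b(1) = -8: (A + B)·(-1) = -8 ⇒ B = 15.
So b(n) = \left(15 n - 7\right) \cdot (-1)^n.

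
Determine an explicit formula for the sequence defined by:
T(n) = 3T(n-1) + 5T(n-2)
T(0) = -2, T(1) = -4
Characteristic equation: x² - 3x - 5 = 0.
Discriminant Δ = (3)² + 4·(5) = 29.
Roots r₁,₂ = (3 ± √29)/2, so r₁ = \frac{3}{2} + \frac{\sqrt{29}}{2}, r₂ = \frac{3}{2} - \frac{\sqrt{29}}{2}.
General solution: T(n) = A·r₁^n + B·r₂^n.
From the initial conditions, A + B = -2 and r₁A + r₂B = -4.
Since r₁ - r₂ = √29: A = (-4 - (-2)r₂)/√29 = -1 - \frac{\sqrt{29}}{29}, and B = -2 - A = -1 + \frac{\sqrt{29}}{29}.
So T(n) = \left(-1 - \frac{\sqrt{29}}{29}\right)\left(\frac{3}{2} + \frac{\sqrt{29}}{2}\right)^n + \left(-1 + \frac{\sqrt{29}}{29}\right)\left(\frac{3}{2} - \frac{\sqrt{29}}{2}\right)^n.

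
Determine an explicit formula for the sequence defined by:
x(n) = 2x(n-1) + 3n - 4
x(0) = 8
First-order linear with linear forcing.
Homogeneous solution: x_h(n) = A·(2)^n.
Try particular x_p(n) = pn + q. Substituting:
  pn + q = 2(p(n-1) + q) + 3n - 4.
Matching the n-coefficient: p = 2p + 3 ⇒ p = -3.
Matching constants: q = -2p + 2q - 4 ⇒ q = -2.
General: x(n) = A·(2)^n - 3 n - 2.
Apply x(0) = 8: A - 2 = 8 ⇒ A = 10.
So x(n) = 10 \cdot 2^{n} - 3 n - 2.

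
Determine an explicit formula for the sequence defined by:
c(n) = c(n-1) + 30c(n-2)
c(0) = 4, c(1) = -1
Characteristic equation: x² - x - 30 = 0, which factors as (x - (-5))(x - (6)) = 0.
Roots r₁ = -5, r₂ = 6 (distinct).
General solution: c(n) = A·(-5)^n + B·(6)^n.
From c(0) = 4: A + B = 4.
From c(1) = -1: -5A + 6B = -1.
Solving: A = \frac{25}{11}, B = \frac{19}{11}.
So c(n) = \frac{25 \left(-5\right)^{n}}{11} + \frac{19 \cdot 6^{n}}{11}.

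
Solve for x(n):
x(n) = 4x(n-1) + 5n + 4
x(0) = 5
First-order linear with linear forcing.
Homogeneous solution: x_h(n) = A·(4)^n.
Try particular x_p(n) = pn + q. Substituting:
  pn + q = 4(p(n-1) + q) + 5n + 4.
Matching the n-coefficient: p = 4p + 5 ⇒ p = - \frac{5}{3}.
Matching constants: q = -4p + 4q + 4 ⇒ q = - \frac{32}{9}.
General: x(n) = A·(4)^n - \frac{5 n}{3} - \frac{32}{9}.
Apply x(0) = 5: A - \frac{32}{9} = 5 ⇒ A = \frac{77}{9}.
So x(n) = \frac{77 \cdot 4^{n}}{9} - \frac{5 n}{3} - \frac{32}{9}.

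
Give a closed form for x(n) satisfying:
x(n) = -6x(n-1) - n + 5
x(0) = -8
First-order linear with linear forcing.
Homogeneous solution: x_h(n) = A·(-6)^n.
Try particular x_p(n) = pn + q. Substituting:
  pn + q = -6(p(n-1) + q) - n + 5.
Matching the n-coefficient: p = -6p - 1 ⇒ p = - \frac{1}{7}.
Matching constants: q = 6p - 6q + 5 ⇒ q = \frac{29}{49}.
General: x(n) = A·(-6)^n - \frac{n}{7} + \frac{29}{49}.
Apply x(0) = -8: A + \frac{29}{49} = -8 ⇒ A = - \frac{421}{49}.
So x(n) = - \frac{421 \left(-6\right)^{n}}{49} - \frac{n}{7} + \frac{29}{49}.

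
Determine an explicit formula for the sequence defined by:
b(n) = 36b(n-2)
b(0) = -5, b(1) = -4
Characteristic equation: x² - 36 = 0, which factors as (x - (6))(x - (-6)) = 0.
Roots r₁ = 6, r₂ = -6 (distinct).
General solution: b(n) = A·(6)^n + B·(-6)^n.
From b(0) = -5: A + B = -5.
From b(1) = -4: 6A - 6B = -4.
Solving: A = - \frac{17}{6}, B = - \frac{13}{6}.
So b(n) = - \frac{13 \left(-6\right)^{n}}{6} - \frac{17 \cdot 6^{n}}{6}.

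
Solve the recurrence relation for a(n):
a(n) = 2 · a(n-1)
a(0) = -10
Pure geometric recurrence with ratio 2.
By induction a(n) = a(0) · (2)^n = - 10 \cdot 2^{n}.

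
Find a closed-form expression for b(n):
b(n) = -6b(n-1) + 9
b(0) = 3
First-order linear non-homogeneous.
Homogeneous solution: b_h(n) = A·(-6)^n.
Try constant particular solution b_p = K: K = -6K + 9 ⇒ K = \frac{9}{7}.
General: b(n) = A·(-6)^n + \frac{9}{7}.
Apply b(0) = 3: A + \frac{9}{7} = 3 ⇒ A = \frac{12}{7}.
So b(n) = \frac{12 \left(-6\right)^{n}}{7} + \frac{9}{7}.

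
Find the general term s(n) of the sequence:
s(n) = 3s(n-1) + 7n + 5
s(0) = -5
First-order linear with linear forcing.
Homogeneous solution: s_h(n) = A·(3)^n.
Try particular s_p(n) = pn + q. Substituting:
  pn + q = 3(p(n-1) + q) + 7n + 5.
Matching the n-coefficient: p = 3p + 7 ⇒ p = - \frac{7}{2}.
Matching constants: q = -3p + 3q + 5 ⇒ q = - \frac{31}{4}.
General: s(n) = A·(3)^n - \frac{7 n}{2} - \frac{31}{4}.
Apply s(0) = -5: A - \frac{31}{4} = -5 ⇒ A = \frac{11}{4}.
So s(n) = \frac{11 \cdot 3^{n}}{4} - \frac{7 n}{2} - \frac{31}{4}.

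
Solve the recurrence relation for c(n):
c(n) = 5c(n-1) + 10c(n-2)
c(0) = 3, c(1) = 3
Characteristic equation: x² - 5x - 10 = 0.
Discriminant Δ = (5)² + 4·(10) = 65.
Roots r₁,₂ = (5 ± √65)/2, so r₁ = \frac{5}{2} + \frac{\sqrt{65}}{2}, r₂ = \frac{5}{2} - \frac{\sqrt{65}}{2}.
General solution: c(n) = A·r₁^n + B·r₂^n.
From the initial conditions, A + B = 3 and r₁A + r₂B = 3.
Since r₁ - r₂ = √65: A = (3 - (3)r₂)/√65 = \frac{3}{2} - \frac{9 \sqrt{65}}{130}, and B = 3 - A = \frac{9 \sqrt{65}}{130} + \frac{3}{2}.
So c(n) = \left(\frac{3}{2} - \frac{9 \sqrt{65}}{130}\right)\left(\frac{5}{2} + \frac{\sqrt{65}}{2}\right)^n + \left(\frac{9 \sqrt{65}}{130} + \frac{3}{2}\right)\left(\frac{5}{2} - \frac{\sqrt{65}}{2}\right)^n.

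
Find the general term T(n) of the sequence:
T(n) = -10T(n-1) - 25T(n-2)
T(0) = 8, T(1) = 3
Characteristic equation: x² + 10x + 25 = 0, which is (x - (-5))².
Repeated root r = -5.
General solution: T(n) = (A + Bn)·(-5)^n.
From T(0) = 8: A = 8.
From T(1) = 3: (A + B)·(-5) = 3 ⇒ B = - \frac{43}{5}.
So T(n) = \left(8 - \frac{43 n}{5}\right) \cdot (-5)^n.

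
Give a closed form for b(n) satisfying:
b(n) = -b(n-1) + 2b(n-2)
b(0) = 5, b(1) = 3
Characteristic equation: x² + x - 2 = 0, which factors as (x - (1))(x - (-2)) = 0.
Roots r₁ = 1, r₂ = -2 (distinct).
General solution: b(n) = A·(1)^n + B·(-2)^n.
From b(0) = 5: A + B = 5.
From b(1) = 3: A - 2B = 3.
Solving: A = \frac{13}{3}, B = \frac{2}{3}.
So b(n) = \frac{2 \left(-2\right)^{n}}{3} + \frac{13}{3}.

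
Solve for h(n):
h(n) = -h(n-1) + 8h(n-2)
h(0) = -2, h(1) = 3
Characteristic equation: x² + x - 8 = 0.
Discriminant Δ = (-1)² + 4·(8) = 33.
Roots r₁,₂ = (-1 ± √33)/2, so r₁ = - \frac{1}{2} + \frac{\sqrt{33}}{2}, r₂ = - \frac{\sqrt{33}}{2} - \frac{1}{2}.
General solution: h(n) = A·r₁^n + B·r₂^n.
From the initial conditions, A + B = -2 and r₁A + r₂B = 3.
Since r₁ - r₂ = √33: A = (3 - (-2)r₂)/√33 = -1 + \frac{2 \sqrt{33}}{33}, and B = -2 - A = -1 - \frac{2 \sqrt{33}}{33}.
So h(n) = \left(-1 + \frac{2 \sqrt{33}}{33}\right)\left(- \frac{1}{2} + \frac{\sqrt{33}}{2}\right)^n + \left(-1 - \frac{2 \sqrt{33}}{33}\right)\left(- \frac{\sqrt{33}}{2} - \frac{1}{2}\right)^n.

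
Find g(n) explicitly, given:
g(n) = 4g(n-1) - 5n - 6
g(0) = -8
First-order linear with linear forcing.
Homogeneous solution: g_h(n) = A·(4)^n.
Try particular g_p(n) = pn + q. Substituting:
  pn + q = 4(p(n-1) + q) - 5n - 6.
Matching the n-coefficient: p = 4p - 5 ⇒ p = \frac{5}{3}.
Matching constants: q = -4p + 4q - 6 ⇒ q = \frac{38}{9}.
General: g(n) = A·(4)^n + \frac{5 n}{3} + \frac{38}{9}.
Apply g(0) = -8: A + \frac{38}{9} = -8 ⇒ A = - \frac{110}{9}.
So g(n) = - \frac{110 \cdot 4^{n}}{9} + \frac{5 n}{3} + \frac{38}{9}.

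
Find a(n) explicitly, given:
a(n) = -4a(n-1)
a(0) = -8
This is a homogeneous first-order recurrence with ratio -4.
By induction a(n) = a(0) · (-4)^n = - 8 \left(-4\right)^{n}.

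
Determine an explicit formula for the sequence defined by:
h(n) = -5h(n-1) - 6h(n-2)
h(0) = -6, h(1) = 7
Characteristic equation: x² + 5x + 6 = 0, which factors as (x - (-2))(x - (-3)) = 0.
Roots r₁ = -2, r₂ = -3 (distinct).
General solution: h(n) = A·(-2)^n + B·(-3)^n.
From h(0) = -6: A + B = -6.
From h(1) = 7: -2A - 3B = 7.
Solving: A = -11, B = 5.
So h(n) = - 11 \left(-2\right)^{n} + 5 \left(-3\right)^{n}.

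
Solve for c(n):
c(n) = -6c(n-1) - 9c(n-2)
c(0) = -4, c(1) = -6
Characteristic equation: x² + 6x + 9 = 0, which is (x - (-3))².
Repeated root r = -3.
General solution: c(n) = (A + Bn)·(-3)^n.
From c(0) = -4: A = -4.
From c(1) = -6: (A + B)·(-3) = -6 ⇒ B = 6.
So c(n) = \left(6 n - 4\right) \cdot (-3)^n.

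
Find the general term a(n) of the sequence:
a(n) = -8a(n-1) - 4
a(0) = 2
First-order linear non-homogeneous.
Homogeneous solution: a_h(n) = A·(-8)^n.
Try constant particular solution a_p = K: K = -8K - 4 ⇒ K = - \frac{4}{9}.
General: a(n) = A·(-8)^n - \frac{4}{9}.
Apply a(0) = 2: A - \frac{4}{9} = 2 ⇒ A = \frac{22}{9}.
So a(n) = \frac{22 \left(-8\right)^{n}}{9} - \frac{4}{9}.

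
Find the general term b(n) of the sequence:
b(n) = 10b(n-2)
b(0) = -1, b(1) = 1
Characteristic equation: x² - 10 = 0.
Discriminant Δ = (0)² + 4·(10) = 40.
Roots r₁,₂ = (0 ± √40)/2, so r₁ = \sqrt{10}, r₂ = - \sqrt{10}.
General solution: b(n) = A·r₁^n + B·r₂^n.
From the initial conditions, A + B = -1 and r₁A + r₂B = 1.
Since r₁ - r₂ = √40: A = (1 - (-1)r₂)/√40 = - \frac{1}{2} + \frac{\sqrt{10}}{20}, and B = -1 - A = - \frac{1}{2} - \frac{\sqrt{10}}{20}.
So b(n) = \left(- \frac{1}{2} + \frac{\sqrt{10}}{20}\right)\left(\sqrt{10}\right)^n + \left(- \frac{1}{2} - \frac{\sqrt{10}}{20}\right)\left(- \sqrt{10}\right)^n.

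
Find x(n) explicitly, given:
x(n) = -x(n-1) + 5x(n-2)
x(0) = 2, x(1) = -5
Characteristic equation: x² + x - 5 = 0.
Discriminant Δ = (-1)² + 4·(5) = 21.
Roots r₁,₂ = (-1 ± √21)/2, so r₁ = - \frac{1}{2} + \frac{\sqrt{21}}{2}, r₂ = - \frac{\sqrt{21}}{2} - \frac{1}{2}.
General solution: x(n) = A·r₁^n + B·r₂^n.
From the initial conditions, A + B = 2 and r₁A + r₂B = -5.
Since r₁ - r₂ = √21: A = (-5 - (2)r₂)/√21 = 1 - \frac{4 \sqrt{21}}{21}, and B = 2 - A = \frac{4 \sqrt{21}}{21} + 1.
So x(n) = \left(1 - \frac{4 \sqrt{21}}{21}\right)\left(- \frac{1}{2} + \frac{\sqrt{21}}{2}\right)^n + \left(\frac{4 \sqrt{21}}{21} + 1\right)\left(- \frac{\sqrt{21}}{2} - \frac{1}{2}\right)^n.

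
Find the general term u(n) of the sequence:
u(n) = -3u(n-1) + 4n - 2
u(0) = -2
First-order linear with linear forcing.
Homogeneous solution: u_h(n) = A·(-3)^n.
Try particular u_p(n) = pn + q. Substituting:
  pn + q = -3(p(n-1) + q) + 4n - 2.
Matching the n-coefficient: p = -3p + 4 ⇒ p = 1.
Matching constants: q = 3p - 3q - 2 ⇒ q = \frac{1}{4}.
General: u(n) = A·(-3)^n + n + \frac{1}{4}.
Apply u(0) = -2: A + \frac{1}{4} = -2 ⇒ A = - \frac{9}{4}.
So u(n) = - \frac{9 \left(-3\right)^{n}}{4} + n + \frac{1}{4}.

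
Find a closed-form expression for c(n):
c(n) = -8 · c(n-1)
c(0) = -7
Pure geometric recurrence with ratio -8.
By induction c(n) = c(0) · (-8)^n = - 7 \left(-8\right)^{n}.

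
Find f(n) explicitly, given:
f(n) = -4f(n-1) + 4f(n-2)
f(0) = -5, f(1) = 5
Characteristic equation: x² + 4x - 4 = 0.
Discriminant Δ = (-4)² + 4·(4) = 32.
Roots r₁,₂ = (-4 ± √32)/2, so r₁ = -2 + 2 \sqrt{2}, r₂ = - 2 \sqrt{2} - 2.
General solution: f(n) = A·r₁^n + B·r₂^n.
From the initial conditions, A + B = -5 and r₁A + r₂B = 5.
Since r₁ - r₂ = √32: A = (5 - (-5)r₂)/√32 = - \frac{5}{2} - \frac{5 \sqrt{2}}{8}, and B = -5 - A = - \frac{5}{2} + \frac{5 \sqrt{2}}{8}.
So f(n) = \left(- \frac{5}{2} - \frac{5 \sqrt{2}}{8}\right)\left(-2 + 2 \sqrt{2}\right)^n + \left(- \frac{5}{2} + \frac{5 \sqrt{2}}{8}\right)\left(- 2 \sqrt{2} - 2\right)^n.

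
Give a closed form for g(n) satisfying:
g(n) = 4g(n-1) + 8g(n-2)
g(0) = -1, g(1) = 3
Characteristic equation: x² - 4x - 8 = 0.
Discriminant Δ = (4)² + 4·(8) = 48.
Roots r₁,₂ = (4 ± √48)/2, so r₁ = 2 + 2 \sqrt{3}, r₂ = 2 - 2 \sqrt{3}.
General solution: g(n) = A·r₁^n + B·r₂^n.
From the initial conditions, A + B = -1 and r₁A + r₂B = 3.
Since r₁ - r₂ = √48: A = (3 - (-1)r₂)/√48 = - \frac{1}{2} + \frac{5 \sqrt{3}}{12}, and B = -1 - A = - \frac{5 \sqrt{3}}{12} - \frac{1}{2}.
So g(n) = \left(- \frac{1}{2} + \frac{5 \sqrt{3}}{12}\right)\left(2 + 2 \sqrt{3}\right)^n + \left(- \frac{5 \sqrt{3}}{12} - \frac{1}{2}\right)\left(2 - 2 \sqrt{3}\right)^n.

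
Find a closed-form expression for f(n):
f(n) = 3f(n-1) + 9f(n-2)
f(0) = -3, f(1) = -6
Characteristic equation: x² - 3x - 9 = 0.
Discriminant Δ = (3)² + 4·(9) = 45.
Roots r₁,₂ = (3 ± √45)/2, so r₁ = \frac{3}{2} + \frac{3 \sqrt{5}}{2}, r₂ = \frac{3}{2} - \frac{3 \sqrt{5}}{2}.
General solution: f(n) = A·r₁^n + B·r₂^n.
From the initial conditions, A + B = -3 and r₁A + r₂B = -6.
Since r₁ - r₂ = √45: A = (-6 - (-3)r₂)/√45 = - \frac{3}{2} - \frac{\sqrt{5}}{10}, and B = -3 - A = - \frac{3}{2} + \frac{\sqrt{5}}{10}.
So f(n) = \left(- \frac{3}{2} - \frac{\sqrt{5}}{10}\right)\left(\frac{3}{2} + \frac{3 \sqrt{5}}{2}\right)^n + \left(- \frac{3}{2} + \frac{\sqrt{5}}{10}\right)\left(\frac{3}{2} - \frac{3 \sqrt{5}}{2}\right)^n.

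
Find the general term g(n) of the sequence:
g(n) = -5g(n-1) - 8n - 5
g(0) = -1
First-order linear with linear forcing.
Homogeneous solution: g_h(n) = A·(-5)^n.
Try particular g_p(n) = pn + q. Substituting:
  pn + q = -5(p(n-1) + q) - 8n - 5.
Matching the n-coefficient: p = -5p - 8 ⇒ p = - \frac{4}{3}.
Matching constants: q = 5p - 5q - 5 ⇒ q = - \frac{35}{18}.
General: g(n) = A·(-5)^n - \frac{4 n}{3} - \frac{35}{18}.
Apply g(0) = -1: A - \frac{35}{18} = -1 ⇒ A = \frac{17}{18}.
So g(n) = \frac{17 \left(-5\right)^{n}}{18} - \frac{4 n}{3} - \frac{35}{18}.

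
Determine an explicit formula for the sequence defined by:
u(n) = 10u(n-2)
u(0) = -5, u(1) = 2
Characteristic equation: x² - 10 = 0.
Discriminant Δ = (0)² + 4·(10) = 40.
Roots r₁,₂ = (0 ± √40)/2, so r₁ = \sqrt{10}, r₂ = - \sqrt{10}.
General solution: u(n) = A·r₁^n + B·r₂^n.
From the initial conditions, A + B = -5 and r₁A + r₂B = 2.
Since r₁ - r₂ = √40: A = (2 - (-5)r₂)/√40 = - \frac{5}{2} + \frac{\sqrt{10}}{10}, and B = -5 - A = - \frac{5}{2} - \frac{\sqrt{10}}{10}.
So u(n) = \left(- \frac{5}{2} + \frac{\sqrt{10}}{10}\right)\left(\sqrt{10}\right)^n + \left(- \frac{5}{2} - \frac{\sqrt{10}}{10}\right)\left(- \sqrt{10}\right)^n.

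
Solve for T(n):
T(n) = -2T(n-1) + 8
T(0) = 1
First-order linear non-homogeneous.
Homogeneous solution: T_h(n) = A·(-2)^n.
Try constant particular solution T_p = K: K = -2K + 8 ⇒ K = \frac{8}{3}.
General: T(n) = A·(-2)^n + \frac{8}{3}.
Apply T(0) = 1: A + \frac{8}{3} = 1 ⇒ A = - \frac{5}{3}.
So T(n) = \frac{8}{3} - \frac{5 \left(-2\right)^{n}}{3}.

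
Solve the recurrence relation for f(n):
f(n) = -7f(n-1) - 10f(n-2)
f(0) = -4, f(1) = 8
Characteristic equation: x² + 7x + 10 = 0, which factors as (x - (-2))(x - (-5)) = 0.
Roots r₁ = -2, r₂ = -5 (distinct).
General solution: f(n) = A·(-2)^n + B·(-5)^n.
From f(0) = -4: A + B = -4.
From f(1) = 8: -2A - 5B = 8.
Solving: A = -4, B = 0.
So f(n) = - 4 \left(-2\right)^{n}.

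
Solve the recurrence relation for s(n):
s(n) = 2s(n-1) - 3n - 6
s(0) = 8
First-order linear with linear forcing.
Homogeneous solution: s_h(n) = A·(2)^n.
Try particular s_p(n) = pn + q. Substituting:
  pn + q = 2(p(n-1) + q) - 3n - 6.
Matching the n-coefficient: p = 2p - 3 ⇒ p = 3.
Matching constants: q = -2p + 2q - 6 ⇒ q = 12.
General: s(n) = A·(2)^n + 3 n + 12.
Apply s(0) = 8: A + 12 = 8 ⇒ A = -4.
So s(n) = - 4 \cdot 2^{n} + 3 n + 12.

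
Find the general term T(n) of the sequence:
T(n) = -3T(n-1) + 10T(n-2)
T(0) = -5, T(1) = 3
Characteristic equation: x² + 3x - 10 = 0, which factors as (x - (-5))(x - (2)) = 0.
Roots r₁ = -5, r₂ = 2 (distinct).
General solution: T(n) = A·(-5)^n + B·(2)^n.
From T(0) = -5: A + B = -5.
From T(1) = 3: -5A + 2B = 3.
Solving: A = - \frac{13}{7}, B = - \frac{22}{7}.
So T(n) = - \frac{13 \left(-5\right)^{n}}{7} - \frac{22 \cdot 2^{n}}{7}.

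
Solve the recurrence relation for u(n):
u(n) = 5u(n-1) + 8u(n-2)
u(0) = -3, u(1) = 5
Characteristic equation: x² - 5x - 8 = 0.
Discriminant Δ = (5)² + 4·(8) = 57.
Roots r₁,₂ = (5 ± √57)/2, so r₁ = \frac{5}{2} + \frac{\sqrt{57}}{2}, r₂ = \frac{5}{2} - \frac{\sqrt{57}}{2}.
General solution: u(n) = A·r₁^n + B·r₂^n.
From the initial conditions, A + B = -3 and r₁A + r₂B = 5.
Since r₁ - r₂ = √57: A = (5 - (-3)r₂)/√57 = - \frac{3}{2} + \frac{25 \sqrt{57}}{114}, and B = -3 - A = - \frac{25 \sqrt{57}}{114} - \frac{3}{2}.
So u(n) = \left(- \frac{3}{2} + \frac{25 \sqrt{57}}{114}\right)\left(\frac{5}{2} + \frac{\sqrt{57}}{2}\right)^n + \left(- \frac{25 \sqrt{57}}{114} - \frac{3}{2}\right)\left(\frac{5}{2} - \frac{\sqrt{57}}{2}\right)^n.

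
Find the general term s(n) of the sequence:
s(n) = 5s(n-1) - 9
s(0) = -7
First-order linear non-homogeneous.
Homogeneous solution: s_h(n) = A·(5)^n.
Try constant particular solution s_p = K: K = 5K - 9 ⇒ K = \frac{9}{4}.
General: s(n) = A·(5)^n + \frac{9}{4}.
Apply s(0) = -7: A + \frac{9}{4} = -7 ⇒ A = - \frac{37}{4}.
So s(n) = \frac{9}{4} - \frac{37 \cdot 5^{n}}{4}.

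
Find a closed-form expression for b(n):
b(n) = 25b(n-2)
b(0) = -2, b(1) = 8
Characteristic equation: x² - 25 = 0, which factors as (x - (-5))(x - (5)) = 0.
Roots r₁ = -5, r₂ = 5 (distinct).
General solution: b(n) = A·(-5)^n + B·(5)^n.
From b(0) = -2: A + B = -2.
From b(1) = 8: -5A + 5B = 8.
Solving: A = - \frac{9}{5}, B = - \frac{1}{5}.
So b(n) = - \frac{9 \left(-5\right)^{n}}{5} - \frac{5^{n}}{5}.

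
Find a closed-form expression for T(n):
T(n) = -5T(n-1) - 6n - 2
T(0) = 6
First-order linear with linear forcing.
Homogeneous solution: T_h(n) = A·(-5)^n.
Try particular T_p(n) = pn + q. Substituting:
  pn + q = -5(p(n-1) + q) - 6n - 2.
Matching the n-coefficient: p = -5p - 6 ⇒ p = -1.
Matching constants: q = 5p - 5q - 2 ⇒ q = - \frac{7}{6}.
General: T(n) = A·(-5)^n - n - \frac{7}{6}.
Apply T(0) = 6: A - \frac{7}{6} = 6 ⇒ A = \frac{43}{6}.
So T(n) = \frac{43 \left(-5\right)^{n}}{6} - n - \frac{7}{6}.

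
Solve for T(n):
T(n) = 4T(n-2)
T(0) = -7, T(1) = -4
Characteristic equation: x² - 4 = 0, which factors as (x - (2))(x - (-2)) = 0.
Roots r₁ = 2, r₂ = -2 (distinct).
General solution: T(n) = A·(2)^n + B·(-2)^n.
From T(0) = -7: A + B = -7.
From T(1) = -4: 2A - 2B = -4.
Solving: A = - \frac{9}{2}, B = - \frac{5}{2}.
So T(n) = - \frac{5 \left(-2\right)^{n}}{2} - \frac{9 \cdot 2^{n}}{2}.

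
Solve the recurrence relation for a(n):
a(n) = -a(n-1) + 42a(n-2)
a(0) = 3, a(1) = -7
Characteristic equation: x² + x - 42 = 0, which factors as (x - (-7))(x - (6)) = 0.
Roots r₁ = -7, r₂ = 6 (distinct).
General solution: a(n) = A·(-7)^n + B·(6)^n.
From a(0) = 3: A + B = 3.
From a(1) = -7: -7A + 6B = -7.
Solving: A = \frac{25}{13}, B = \frac{14}{13}.
So a(n) = \frac{25 \left(-7\right)^{n}}{13} + \frac{14 \cdot 6^{n}}{13}.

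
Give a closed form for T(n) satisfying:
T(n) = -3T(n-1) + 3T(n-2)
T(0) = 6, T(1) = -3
Characteristic equation: x² + 3x - 3 = 0.
Discriminant Δ = (-3)² + 4·(3) = 21.
Roots r₁,₂ = (-3 ± √21)/2, so r₁ = - \frac{3}{2} + \frac{\sqrt{21}}{2}, r₂ = - \frac{\sqrt{21}}{2} - \frac{3}{2}.
General solution: T(n) = A·r₁^n + B·r₂^n.
From the initial conditions, A + B = 6 and r₁A + r₂B = -3.
Since r₁ - r₂ = √21: A = (-3 - (6)r₂)/√21 = \frac{2 \sqrt{21}}{7} + 3, and B = 6 - A = 3 - \frac{2 \sqrt{21}}{7}.
So T(n) = \left(\frac{2 \sqrt{21}}{7} + 3\right)\left(- \frac{3}{2} + \frac{\sqrt{21}}{2}\right)^n + \left(3 - \frac{2 \sqrt{21}}{7}\right)\left(- \frac{\sqrt{21}}{2} - \frac{3}{2}\right)^n.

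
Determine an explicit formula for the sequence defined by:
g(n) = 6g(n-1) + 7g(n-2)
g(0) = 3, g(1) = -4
Characteristic equation: x² - 6x - 7 = 0, which factors as (x - (-1))(x - (7)) = 0.
Roots r₁ = -1, r₂ = 7 (distinct).
General solution: g(n) = A·(-1)^n + B·(7)^n.
From g(0) = 3: A + B = 3.
From g(1) = -4: -A + 7B = -4.
Solving: A = \frac{25}{8}, B = - \frac{1}{8}.
So g(n) = \frac{25 \left(-1\right)^{n}}{8} - \frac{7^{n}}{8}.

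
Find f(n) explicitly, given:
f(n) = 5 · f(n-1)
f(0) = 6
Pure geometric recurrence with ratio 5.
By induction f(n) = f(0) · (5)^n = 6 \cdot 5^{n}.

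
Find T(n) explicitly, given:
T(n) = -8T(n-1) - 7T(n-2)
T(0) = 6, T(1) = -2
Characteristic equation: x² + 8x + 7 = 0, which factors as (x - (-7))(x - (-1)) = 0.
Roots r₁ = -7, r₂ = -1 (distinct).
General solution: T(n) = A·(-7)^n + B·(-1)^n.
From T(0) = 6: A + B = 6.
From T(1) = -2: -7A - B = -2.
Solving: A = - \frac{2}{3}, B = \frac{20}{3}.
So T(n) = \frac{20 \left(-1\right)^{n}}{3} - \frac{2 \left(-7\right)^{n}}{3}.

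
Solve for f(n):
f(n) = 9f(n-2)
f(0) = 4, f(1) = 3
Characteristic equation: x² - 9 = 0, which factors as (x - (3))(x - (-3)) = 0.
Roots r₁ = 3, r₂ = -3 (distinct).
General solution: f(n) = A·(3)^n + B·(-3)^n.
From f(0) = 4: A + B = 4.
From f(1) = 3: 3A - 3B = 3.
Solving: A = \frac{5}{2}, B = \frac{3}{2}.
So f(n) = \frac{3 \left(-3\right)^{n}}{2} + \frac{5 \cdot 3^{n}}{2}.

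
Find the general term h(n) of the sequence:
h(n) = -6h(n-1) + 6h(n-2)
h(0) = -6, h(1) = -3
Characteristic equation: x² + 6x - 6 = 0.
Discriminant Δ = (-6)² + 4·(6) = 60.
Roots r₁,₂ = (-6 ± √60)/2, so r₁ = -3 + \sqrt{15}, r₂ = - \sqrt{15} - 3.
General solution: h(n) = A·r₁^n + B·r₂^n.
From the initial conditions, A + B = -6 and r₁A + r₂B = -3.
Since r₁ - r₂ = √60: A = (-3 - (-6)r₂)/√60 = -3 - \frac{7 \sqrt{15}}{10}, and B = -6 - A = -3 + \frac{7 \sqrt{15}}{10}.
So h(n) = \left(-3 - \frac{7 \sqrt{15}}{10}\right)\left(-3 + \sqrt{15}\right)^n + \left(-3 + \frac{7 \sqrt{15}}{10}\right)\left(- \sqrt{15} - 3\right)^n.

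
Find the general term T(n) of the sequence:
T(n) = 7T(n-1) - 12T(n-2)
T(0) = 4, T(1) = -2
Characteristic equation: x² - 7x + 12 = 0, which factors as (x - (4))(x - (3)) = 0.
Roots r₁ = 4, r₂ = 3 (distinct).
General solution: T(n) = A·(4)^n + B·(3)^n.
From T(0) = 4: A + B = 4.
From T(1) = -2: 4A + 3B = -2.
Solving: A = -14, B = 18.
So T(n) = 18 \cdot 3^{n} - 14 \cdot 4^{n}.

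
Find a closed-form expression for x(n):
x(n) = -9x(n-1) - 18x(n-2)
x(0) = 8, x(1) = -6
Characteristic equation: x² + 9x + 18 = 0, which factors as (x - (-3))(x - (-6)) = 0.
Roots r₁ = -3, r₂ = -6 (distinct).
General solution: x(n) = A·(-3)^n + B·(-6)^n.
From x(0) = 8: A + B = 8.
From x(1) = -6: -3A - 6B = -6.
Solving: A = 14, B = -6.
So x(n) = 14 \left(-3\right)^{n} - 6 \left(-6\right)^{n}.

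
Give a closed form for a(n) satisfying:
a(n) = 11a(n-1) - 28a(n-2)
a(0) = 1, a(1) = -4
Characteristic equation: x² - 11x + 28 = 0, which factors as (x - (7))(x - (4)) = 0.
Roots r₁ = 7, r₂ = 4 (distinct).
General solution: a(n) = A·(7)^n + B·(4)^n.
From a(0) = 1: A + B = 1.
From a(1) = -4: 7A + 4B = -4.
Solving: A = - \frac{8}{3}, B = \frac{11}{3}.
So a(n) = \frac{11 \cdot 4^{n}}{3} - \frac{8 \cdot 7^{n}}{3}.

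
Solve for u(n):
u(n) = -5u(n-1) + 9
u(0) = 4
First-order linear non-homogeneous.
Homogeneous solution: u_h(n) = A·(-5)^n.
Try constant particular solution u_p = K: K = -5K + 9 ⇒ K = \frac{3}{2}.
General: u(n) = A·(-5)^n + \frac{3}{2}.
Apply u(0) = 4: A + \frac{3}{2} = 4 ⇒ A = \frac{5}{2}.
So u(n) = \frac{5 \left(-5\right)^{n}}{2} + \frac{3}{2}.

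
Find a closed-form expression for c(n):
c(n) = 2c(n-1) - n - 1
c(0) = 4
First-order linear with linear forcing.
Homogeneous solution: c_h(n) = A·(2)^n.
Try particular c_p(n) = pn + q. Substituting:
  pn + q = 2(p(n-1) + q) - n - 1.
Matching the n-coefficient: p = 2p - 1 ⇒ p = 1.
Matching constants: q = -2p + 2q - 1 ⇒ q = 3.
General: c(n) = A·(2)^n + n + 3.
Apply c(0) = 4: A + 3 = 4 ⇒ A = 1.
So c(n) = 2^{n} + n + 3.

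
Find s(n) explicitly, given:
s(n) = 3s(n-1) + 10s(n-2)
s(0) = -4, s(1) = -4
Characteristic equation: x² - 3x - 10 = 0, which factors as (x - (-2))(x - (5)) = 0.
Roots r₁ = -2, r₂ = 5 (distinct).
General solution: s(n) = A·(-2)^n + B·(5)^n.
From s(0) = -4: A + B = -4.
From s(1) = -4: -2A + 5B = -4.
Solving: A = - \frac{16}{7}, B = - \frac{12}{7}.
So s(n) = - \frac{16 \left(-2\right)^{n}}{7} - \frac{12 \cdot 5^{n}}{7}.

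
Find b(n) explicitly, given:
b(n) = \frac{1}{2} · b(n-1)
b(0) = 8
Pure geometric recurrence with ratio \frac{1}{2}.
By induction b(n) = b(0) · (\frac{1}{2})^n = 8 \cdot 2^{- n}.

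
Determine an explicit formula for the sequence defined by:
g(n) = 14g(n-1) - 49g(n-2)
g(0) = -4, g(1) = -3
Characteristic equation: x² - 14x + 49 = 0, which is (x - (7))².
Repeated root r = 7.
General solution: g(n) = (A + Bn)·(7)^n.
From g(0) = -4: A = -4.
From g(1) = -3: (A + B)·(7) = -3 ⇒ B = \frac{25}{7}.
So g(n) = \left(\frac{25 n}{7} - 4\right) \cdot (7)^n.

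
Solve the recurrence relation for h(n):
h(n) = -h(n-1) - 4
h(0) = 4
First-order linear non-homogeneous.
Homogeneous solution: h_h(n) = A·(-1)^n.
Try constant particular solution h_p = K: K = -K - 4 ⇒ K = -2.
General: h(n) = A·(-1)^n - 2.
Apply h(0) = 4: A - 2 = 4 ⇒ A = 6.
So h(n) = 6 \left(-1\right)^{n} - 2.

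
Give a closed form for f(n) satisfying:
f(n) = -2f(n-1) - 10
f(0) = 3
First-order linear non-homogeneous.
Homogeneous solution: f_h(n) = A·(-2)^n.
Try constant particular solution f_p = K: K = -2K - 10 ⇒ K = - \frac{10}{3}.
General: f(n) = A·(-2)^n - \frac{10}{3}.
Apply f(0) = 3: A - \frac{10}{3} = 3 ⇒ A = \frac{19}{3}.
So f(n) = \frac{19 \left(-2\right)^{n}}{3} - \frac{10}{3}.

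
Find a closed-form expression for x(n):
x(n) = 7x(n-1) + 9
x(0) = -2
First-order linear non-homogeneous.
Homogeneous solution: x_h(n) = A·(7)^n.
Try constant particular solution x_p = K: K = 7K + 9 ⇒ K = - \frac{3}{2}.
General: x(n) = A·(7)^n - \frac{3}{2}.
Apply x(0) = -2: A - \frac{3}{2} = -2 ⇒ A = - \frac{1}{2}.
So x(n) = - \frac{7^{n}}{2} - \frac{3}{2}.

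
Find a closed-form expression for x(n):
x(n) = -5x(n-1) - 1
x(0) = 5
First-order linear non-homogeneous.
Homogeneous solution: x_h(n) = A·(-5)^n.
Try constant particular solution x_p = K: K = -5K - 1 ⇒ K = - \frac{1}{6}.
General: x(n) = A·(-5)^n - \frac{1}{6}.
Apply x(0) = 5: A - \frac{1}{6} = 5 ⇒ A = \frac{31}{6}.
So x(n) = \frac{31 \left(-5\right)^{n}}{6} - \frac{1}{6}.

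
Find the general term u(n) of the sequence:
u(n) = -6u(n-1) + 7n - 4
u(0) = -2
First-order linear with linear forcing.
Homogeneous solution: u_h(n) = A·(-6)^n.
Try particular u_p(n) = pn + q. Substituting:
  pn + q = -6(p(n-1) + q) + 7n - 4.
Matching the n-coefficient: p = -6p + 7 ⇒ p = 1.
Matching constants: q = 6p - 6q - 4 ⇒ q = \frac{2}{7}.
General: u(n) = A·(-6)^n + n + \frac{2}{7}.
Apply u(0) = -2: A + \frac{2}{7} = -2 ⇒ A = - \frac{16}{7}.
So u(n) = - \frac{16 \left(-6\right)^{n}}{7} + n + \frac{2}{7}.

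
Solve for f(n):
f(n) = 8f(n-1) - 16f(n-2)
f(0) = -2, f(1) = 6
Characteristic equation: x² - 8x + 16 = 0, which is (x - (4))².
Repeated root r = 4.
General solution: f(n) = (A + Bn)·(4)^n.
From f(0) = -2: A = -2.
From f(1) = 6: (A + B)·(4) = 6 ⇒ B = \frac{7}{2}.
So f(n) = \left(\frac{7 n}{2} - 2\right) \cdot (4)^n.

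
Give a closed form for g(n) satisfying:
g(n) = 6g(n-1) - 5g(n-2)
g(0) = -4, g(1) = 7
Characteristic equation: x² - 6x + 5 = 0, which factors as (x - (1))(x - (5)) = 0.
Roots r₁ = 1, r₂ = 5 (distinct).
General solution: g(n) = A·(1)^n + B·(5)^n.
From g(0) = -4: A + B = -4.
From g(1) = 7: A + 5B = 7.
Solving: A = - \frac{27}{4}, B = \frac{11}{4}.
So g(n) = \frac{11 \cdot 5^{n}}{4} - \frac{27}{4}.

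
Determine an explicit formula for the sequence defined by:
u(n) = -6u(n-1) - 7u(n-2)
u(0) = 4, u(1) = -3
Characteristic equation: x² + 6x + 7 = 0.
Discriminant Δ = (-6)² + 4·(-7) = 8.
Roots r₁,₂ = (-6 ± √8)/2, so r₁ = -3 + \sqrt{2}, r₂ = -3 - \sqrt{2}.
General solution: u(n) = A·r₁^n + B·r₂^n.
From the initial conditions, A + B = 4 and r₁A + r₂B = -3.
Since r₁ - r₂ = √8: A = (-3 - (4)r₂)/√8 = 2 + \frac{9 \sqrt{2}}{4}, and B = 4 - A = 2 - \frac{9 \sqrt{2}}{4}.
So u(n) = \left(2 + \frac{9 \sqrt{2}}{4}\right)\left(-3 + \sqrt{2}\right)^n + \left(2 - \frac{9 \sqrt{2}}{4}\right)\left(-3 - \sqrt{2}\right)^n.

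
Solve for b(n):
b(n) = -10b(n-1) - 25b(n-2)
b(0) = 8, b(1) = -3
Characteristic equation: x² + 10x + 25 = 0, which is (x - (-5))².
Repeated root r = -5.
General solution: b(n) = (A + Bn)·(-5)^n.
From b(0) = 8: A = 8.
From b(1) = -3: (A + B)·(-5) = -3 ⇒ B = - \frac{37}{5}.
So b(n) = \left(8 - \frac{37 n}{5}\right) \cdot (-5)^n.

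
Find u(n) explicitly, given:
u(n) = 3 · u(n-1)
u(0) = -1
Pure geometric recurrence with ratio 3.
By induction u(n) = u(0) · (3)^n = - 3^{n}.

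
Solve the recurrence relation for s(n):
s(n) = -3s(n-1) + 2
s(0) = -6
First-order linear non-homogeneous.
Homogeneous solution: s_h(n) = A·(-3)^n.
Try constant particular solution s_p = K: K = -3K + 2 ⇒ K = \frac{1}{2}.
General: s(n) = A·(-3)^n + \frac{1}{2}.
Apply s(0) = -6: A + \frac{1}{2} = -6 ⇒ A = - \frac{13}{2}.
So s(n) = \frac{1}{2} - \frac{13 \left(-3\right)^{n}}{2}.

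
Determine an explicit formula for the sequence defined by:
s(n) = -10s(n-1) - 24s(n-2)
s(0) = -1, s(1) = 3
Characteristic equation: x² + 10x + 24 = 0, which factors as (x - (-4))(x - (-6)) = 0.
Roots r₁ = -4, r₂ = -6 (distinct).
General solution: s(n) = A·(-4)^n + B·(-6)^n.
From s(0) = -1: A + B = -1.
From s(1) = 3: -4A - 6B = 3.
Solving: A = - \frac{3}{2}, B = \frac{1}{2}.
So s(n) = - \frac{3 \left(-4\right)^{n}}{2} + \frac{\left(-6\right)^{n}}{2}.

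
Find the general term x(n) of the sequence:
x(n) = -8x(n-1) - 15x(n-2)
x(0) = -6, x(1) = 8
Characteristic equation: x² + 8x + 15 = 0, which factors as (x - (-5))(x - (-3)) = 0.
Roots r₁ = -5, r₂ = -3 (distinct).
General solution: x(n) = A·(-5)^n + B·(-3)^n.
From x(0) = -6: A + B = -6.
From x(1) = 8: -5A - 3B = 8.
Solving: A = 5, B = -11.
So x(n) = - 11 \left(-3\right)^{n} + 5 \left(-5\right)^{n}.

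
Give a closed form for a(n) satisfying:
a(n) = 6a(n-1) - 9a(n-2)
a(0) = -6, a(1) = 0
Characteristic equation: x² - 6x + 9 = 0, which is (x - (3))².
Repeated root r = 3.
General solution: a(n) = (A + Bn)·(3)^n.
From a(0) = -6: A = -6.
From a(1) = 0: (A + B)·(3) = 0 ⇒ B = 6.
So a(n) = \left(6 n - 6\right) \cdot (3)^n.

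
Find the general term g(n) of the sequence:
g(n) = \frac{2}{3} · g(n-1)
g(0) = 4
Pure geometric recurrence with ratio \frac{2}{3}.
By induction g(n) = g(0) · (\frac{2}{3})^n = 4 \left(\frac{2}{3}\right)^{n}.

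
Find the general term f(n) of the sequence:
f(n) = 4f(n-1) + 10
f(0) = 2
First-order linear non-homogeneous.
Homogeneous solution: f_h(n) = A·(4)^n.
Try constant particular solution f_p = K: K = 4K + 10 ⇒ K = - \frac{10}{3}.
General: f(n) = A·(4)^n - \frac{10}{3}.
Apply f(0) = 2: A - \frac{10}{3} = 2 ⇒ A = \frac{16}{3}.
So f(n) = \frac{16 \cdot 4^{n}}{3} - \frac{10}{3}.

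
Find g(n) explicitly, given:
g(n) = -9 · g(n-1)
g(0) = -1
Pure geometric recurrence with ratio -9.
By induction g(n) = g(0) · (-9)^n = - \left(-9\right)^{n}.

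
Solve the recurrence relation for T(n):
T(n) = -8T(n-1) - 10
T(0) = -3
First-order linear non-homogeneous.
Homogeneous solution: T_h(n) = A·(-8)^n.
Try constant particular solution T_p = K: K = -8K - 10 ⇒ K = - \frac{10}{9}.
General: T(n) = A·(-8)^n - \frac{10}{9}.
Apply T(0) = -3: A - \frac{10}{9} = -3 ⇒ A = - \frac{17}{9}.
So T(n) = - \frac{17 \left(-8\right)^{n}}{9} - \frac{10}{9}.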